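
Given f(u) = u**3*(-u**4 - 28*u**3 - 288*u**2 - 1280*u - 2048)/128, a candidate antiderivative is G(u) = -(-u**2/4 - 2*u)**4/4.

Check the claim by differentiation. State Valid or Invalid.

Valid: G'(u) = f(u).

d/du[G] = -u**7/128 - 7*u**6/32 - 9*u**5/4 - 10*u**4 - 16*u**3
This equals f(u) exactly, so the claim holds.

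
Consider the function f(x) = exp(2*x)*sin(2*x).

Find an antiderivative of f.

For F(x) to be correct the identity F'(x) - f(x) = 0 must hold.
Check: d/dx[exp(2*x)*sin(2*x)/4 - exp(2*x)*cos(2*x)/4] = exp(2*x)*sin(2*x) = f(x).

An antiderivative is F(x) = exp(2*x)*sin(2*x)/4 - exp(2*x)*cos(2*x)/4.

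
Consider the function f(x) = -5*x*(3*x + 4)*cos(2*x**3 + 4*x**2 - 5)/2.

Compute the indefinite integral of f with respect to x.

f matches the chain-rule pattern g'(h)*h' with inner function h(x) = 2*x**3 + 4*x**2 - 5; substituting u = h(x) collapses the integral.
Check: d/dx[-5*sin(2*x**3 + 4*x**2 - 5)/4] = -15*x**2*cos(2*x**3 + 4*x**2 - 5)/2 - 10*x*cos(2*x**3 + 4*x**2 - 5), which equals f(x).

F(x) = -5*sin(2*x**3 + 4*x**2 - 5)/4 + C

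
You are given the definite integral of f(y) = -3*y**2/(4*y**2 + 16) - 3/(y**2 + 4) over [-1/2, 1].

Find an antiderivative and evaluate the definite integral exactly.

The integrand splits into summands that can be handled one at a time.
F(y) = -3*y/4 is an antiderivative of f.
Check: d/dy[-3*y/4] = -3/4, which equals f(y).
F(1) = -3/4; F(-1/2) = 3/8.
Integral = F(1) - F(-1/2) = -9/8.

Antiderivative: F(y) = -3*y/4; value = -9/8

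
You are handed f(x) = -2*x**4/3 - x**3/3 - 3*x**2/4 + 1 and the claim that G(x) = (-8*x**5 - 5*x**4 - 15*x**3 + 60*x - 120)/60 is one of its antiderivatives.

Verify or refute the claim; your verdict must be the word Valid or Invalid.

Valid - the claim checks out under differentiation.

d/dx[G] = -2*x**4/3 - x**3/3 - 3*x**2/4 + 1
This equals f(x) exactly, so the claim holds.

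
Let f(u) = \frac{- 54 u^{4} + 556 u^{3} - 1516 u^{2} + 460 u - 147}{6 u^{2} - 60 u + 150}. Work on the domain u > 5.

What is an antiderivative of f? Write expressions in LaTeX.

For F(u) to be correct the identity F'(u) - f(u) = 0 must hold.
Check: d/du[- 3 u^{3} + \frac{4 u^{2}}{3} - u - \frac{1}{2 \left(u - 5\right)}] = \frac{- 54 u^{4} + 556 u^{3} - 1516 u^{2} + 460 u - 147}{6 u^{2} - 60 u + 150} = f(u).

An antiderivative is F(u) = - 3 u^{3} + \frac{4 u^{2}}{3} - u - \frac{1}{2 \left(u - 5\right)}.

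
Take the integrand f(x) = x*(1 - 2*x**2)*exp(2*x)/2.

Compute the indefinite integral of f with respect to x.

F(x) = (-2*x**3 + 3*x**2 - 2*x + 1)*exp(2*x)/4 + C

Recognize the product-rule pattern: f = u'v + uv' with u = -x**3/2 + 3*x**2/4 - x/2 + 1/4, v = exp(2*x), so integration by parts undoes it.
Check: d/dx[(-2*x**3 + 3*x**2 - 2*x + 1)*exp(2*x)/4] = -x**3*exp(2*x) + x*exp(2*x)/2, which equals f(x).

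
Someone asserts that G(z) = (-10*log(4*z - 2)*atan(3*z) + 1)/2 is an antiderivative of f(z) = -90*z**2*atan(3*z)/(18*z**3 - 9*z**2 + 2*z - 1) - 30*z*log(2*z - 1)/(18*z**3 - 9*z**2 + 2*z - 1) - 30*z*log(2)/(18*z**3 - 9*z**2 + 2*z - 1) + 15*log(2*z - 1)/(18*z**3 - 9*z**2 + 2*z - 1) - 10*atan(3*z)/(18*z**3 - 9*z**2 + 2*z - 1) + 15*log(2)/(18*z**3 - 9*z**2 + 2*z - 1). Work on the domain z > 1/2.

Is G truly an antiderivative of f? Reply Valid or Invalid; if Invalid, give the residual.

Valid - the claim checks out under differentiation.

d/dz[G] = (-90*z**2*atan(3*z) - 30*z*log(2*z - 1) - 30*z*log(2) + 15*log(2*z - 1) - 10*atan(3*z) + 15*log(2))/(18*z**3 - 9*z**2 + 2*z - 1)
This equals f(z) exactly, so the claim holds.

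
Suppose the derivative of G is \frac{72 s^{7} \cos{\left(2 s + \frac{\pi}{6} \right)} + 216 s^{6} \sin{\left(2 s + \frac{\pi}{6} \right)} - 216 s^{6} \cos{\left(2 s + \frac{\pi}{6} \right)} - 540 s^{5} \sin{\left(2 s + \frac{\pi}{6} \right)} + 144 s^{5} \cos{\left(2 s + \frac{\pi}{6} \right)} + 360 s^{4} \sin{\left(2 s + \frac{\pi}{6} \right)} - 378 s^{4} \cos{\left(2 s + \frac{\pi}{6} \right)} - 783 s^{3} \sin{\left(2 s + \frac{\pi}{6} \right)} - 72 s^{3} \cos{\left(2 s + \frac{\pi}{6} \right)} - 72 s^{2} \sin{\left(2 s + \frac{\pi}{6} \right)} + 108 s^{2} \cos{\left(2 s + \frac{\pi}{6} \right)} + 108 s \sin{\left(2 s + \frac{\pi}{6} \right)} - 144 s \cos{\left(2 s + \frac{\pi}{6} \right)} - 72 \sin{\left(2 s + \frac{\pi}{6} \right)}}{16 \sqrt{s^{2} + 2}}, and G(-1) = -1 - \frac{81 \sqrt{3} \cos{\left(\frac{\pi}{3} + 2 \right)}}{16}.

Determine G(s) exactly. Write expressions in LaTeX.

G(s) = \frac{36 s^{5} \sqrt{s^{2} + 2} \sin{\left(2 s + \frac{\pi}{6} \right)} - 108 s^{4} \sqrt{s^{2} + 2} \sin{\left(2 s + \frac{\pi}{6} \right)} + 27 s^{2} \sqrt{s^{2} + 2} \sin{\left(2 s + \frac{\pi}{6} \right)} - 36 s \sqrt{s^{2} + 2} \sin{\left(2 s + \frac{\pi}{6} \right)} - 16}{16}

A candidate passes only if d/ds[G] lands on the given G'(s) exactly.
A general antiderivative is \frac{9 \sqrt{s^{2} + 2} \left(s^{5} - 3 s^{4} + \frac{3 s^{2}}{4} - s\right) \sin{\left(2 s + \frac{\pi}{6} \right)}}{4} + C.
The condition gives C = -1 - \frac{81 \sqrt{3} \cos{\left(\frac{\pi}{3} + 2 \right)}}{16} - (- \frac{81 \sqrt{3} \cos{\left(\frac{\pi}{3} + 2 \right)}}{16}) = -1.
So G(s) = \frac{36 s^{5} \sqrt{s^{2} + 2} \sin{\left(2 s + \frac{\pi}{6} \right)} - 108 s^{4} \sqrt{s^{2} + 2} \sin{\left(2 s + \frac{\pi}{6} \right)} + 27 s^{2} \sqrt{s^{2} + 2} \sin{\left(2 s + \frac{\pi}{6} \right)} - 36 s \sqrt{s^{2} + 2} \sin{\left(2 s + \frac{\pi}{6} \right)} - 16}{16}.
Check: d/ds[\frac{36 s^{5} \sqrt{s^{2} + 2} \sin{\left(2 s + \frac{\pi}{6} \right)} - 108 s^{4} \sqrt{s^{2} + 2} \sin{\left(2 s + \frac{\pi}{6} \right)} + 27 s^{2} \sqrt{s^{2} + 2} \sin{\left(2 s + \frac{\pi}{6} \right)} - 36 s \sqrt{s^{2} + 2} \sin{\left(2 s + \frac{\pi}{6} \right)} - 16}{16}] = \frac{72 s^{7} \cos{\left(2 s + \frac{\pi}{6} \right)} + 216 s^{6} \sin{\left(2 s + \frac{\pi}{6} \right)} - 216 s^{6} \cos{\left(2 s + \frac{\pi}{6} \right)} - 540 s^{5} \sin{\left(2 s + \frac{\pi}{6} \right)} + 144 s^{5} \cos{\left(2 s + \frac{\pi}{6} \right)} + 360 s^{4} \sin{\left(2 s + \frac{\pi}{6} \right)} - 378 s^{4} \cos{\left(2 s + \frac{\pi}{6} \right)} - 783 s^{3} \sin{\left(2 s + \frac{\pi}{6} \right)} - 72 s^{3} \cos{\left(2 s + \frac{\pi}{6} \right)} - 72 s^{2} \sin{\left(2 s + \frac{\pi}{6} \right)} + 108 s^{2} \cos{\left(2 s + \frac{\pi}{6} \right)} + 108 s \sin{\left(2 s + \frac{\pi}{6} \right)} - 144 s \cos{\left(2 s + \frac{\pi}{6} \right)} - 72 \sin{\left(2 s + \frac{\pi}{6} \right)}}{16 \sqrt{s^{2} + 2}} = G'(s).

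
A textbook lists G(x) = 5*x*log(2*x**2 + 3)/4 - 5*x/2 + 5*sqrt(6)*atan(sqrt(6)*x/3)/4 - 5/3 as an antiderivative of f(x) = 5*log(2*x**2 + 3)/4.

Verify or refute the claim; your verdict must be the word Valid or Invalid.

Valid: G'(x) = f(x).

d/dx[G] = 5*log(2*x**2 + 3)/4
This equals f(x) exactly, so the claim holds.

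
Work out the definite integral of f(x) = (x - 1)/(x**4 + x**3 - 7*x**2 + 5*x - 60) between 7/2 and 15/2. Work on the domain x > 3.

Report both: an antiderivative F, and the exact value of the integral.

Factor the denominator ((x - 3)*(x + 4)*(x**2 + 5)) and decompose: f = -(8*x - 11)/(147*(x**2 + 5)) + 5/(147*(x + 4)) + 1/(49*(x - 3)); each piece integrates to a log, atan, or power term.
F(x) = log(x - 3)/49 + 5*log(x + 4)/147 - 4*log(x**2 + 5)/147 + 11*sqrt(5)*atan(sqrt(5)*x/5)/735 is an antiderivative of f.
Check: d/dx[log(x - 3)/49 + 5*log(x + 4)/147 - 4*log(x**2 + 5)/147 + 11*sqrt(5)*atan(sqrt(5)*x/5)/735] = (x - 1)/(x**4 + x**3 - 7*x**2 + 5*x - 60) = f(x).
F(15/2) = -4*log(245/4)/147 + log(9/2)/49 + 11*sqrt(5)*atan(3*sqrt(5)/2)/735 + 5*log(23/2)/147; F(7/2) = -4*log(69/4)/147 - log(2)/49 + 11*sqrt(5)*atan(7*sqrt(5)/10)/735 + 5*log(15/2)/147.
Integral = F(15/2) - F(7/2) = -4*log(245/4)/147 - 5*log(15/2)/147 - 11*sqrt(5)*atan(7*sqrt(5)/10)/735 + log(2)/49 + log(9/2)/49 + 11*sqrt(5)*atan(3*sqrt(5)/2)/735 + 4*log(69/4)/147 + 5*log(23/2)/147.

Antiderivative: F(x) = log(x - 3)/49 + 5*log(x + 4)/147 - 4*log(x**2 + 5)/147 + 11*sqrt(5)*atan(sqrt(5)*x/5)/735; value = -4*log(245/4)/147 - 5*log(15/2)/147 - 11*sqrt(5)*atan(7*sqrt(5)/10)/735 + log(2)/49 + log(9/2)/49 + 11*sqrt(5)*atan(3*sqrt(5)/2)/735 + 4*log(69/4)/147 + 5*log(23/2)/147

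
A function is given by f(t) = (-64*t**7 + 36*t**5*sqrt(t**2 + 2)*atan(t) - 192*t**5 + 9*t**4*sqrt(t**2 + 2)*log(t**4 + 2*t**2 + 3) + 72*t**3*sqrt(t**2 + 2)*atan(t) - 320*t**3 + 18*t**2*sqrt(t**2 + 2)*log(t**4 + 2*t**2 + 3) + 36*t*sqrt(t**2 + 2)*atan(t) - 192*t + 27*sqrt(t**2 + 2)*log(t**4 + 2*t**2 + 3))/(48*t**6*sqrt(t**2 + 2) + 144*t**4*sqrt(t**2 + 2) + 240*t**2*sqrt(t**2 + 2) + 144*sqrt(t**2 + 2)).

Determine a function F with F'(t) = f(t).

An antiderivative is F(t) = -4*sqrt(t**2 + 2)/3 + 3*log(t**4 + 2*t**2 + 3)*atan(t)/16.

An antiderivative F(t) passes only if d/dt[F] lands on f(t) exactly.
Check: d/dt[-4*sqrt(t**2 + 2)/3 + 3*log(t**4 + 2*t**2 + 3)*atan(t)/16] = (-64*t**7 + 36*t**5*sqrt(t**2 + 2)*atan(t) - 192*t**5 + 9*t**4*sqrt(t**2 + 2)*log(t**4 + 2*t**2 + 3) + 72*t**3*sqrt(t**2 + 2)*atan(t) - 320*t**3 + 18*t**2*sqrt(t**2 + 2)*log(t**4 + 2*t**2 + 3) + 36*t*sqrt(t**2 + 2)*atan(t) - 192*t + 27*sqrt(t**2 + 2)*log(t**4 + 2*t**2 + 3))/(48*t**6*sqrt(t**2 + 2) + 144*t**4*sqrt(t**2 + 2) + 240*t**2*sqrt(t**2 + 2) + 144*sqrt(t**2 + 2)) = f(t).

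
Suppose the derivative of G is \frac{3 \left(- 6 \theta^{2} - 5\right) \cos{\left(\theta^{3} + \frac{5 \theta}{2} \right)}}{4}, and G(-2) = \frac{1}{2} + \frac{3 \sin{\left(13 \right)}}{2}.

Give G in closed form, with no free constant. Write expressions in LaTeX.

G(\theta) = \frac{1 - 3 \sin{\left(\theta^{3} + \frac{5 \theta}{2} \right)}}{2}

The substitution u = \theta^{3} + \frac{5 \theta}{2} works: G'(\theta) is exactly (dG/du)*(du/d\theta) for that inner function.
A general antiderivative is - \frac{3 \sin{\left(\theta^{3} + \frac{5 \theta}{2} \right)}}{2} + C.
The condition gives C = \frac{1}{2} + \frac{3 \sin{\left(13 \right)}}{2} - (\frac{3 \sin{\left(13 \right)}}{2}) = \frac{1}{2}.
So G(\theta) = \frac{1 - 3 \sin{\left(\theta^{3} + \frac{5 \theta}{2} \right)}}{2}.
Check: d/d\theta[\frac{1 - 3 \sin{\left(\theta^{3} + \frac{5 \theta}{2} \right)}}{2}] = - \frac{9 \theta^{2} \cos{\left(\theta^{3} + \frac{5 \theta}{2} \right)}}{2} - \frac{15 \cos{\left(\theta^{3} + \frac{5 \theta}{2} \right)}}{4}, which equals G'(\theta).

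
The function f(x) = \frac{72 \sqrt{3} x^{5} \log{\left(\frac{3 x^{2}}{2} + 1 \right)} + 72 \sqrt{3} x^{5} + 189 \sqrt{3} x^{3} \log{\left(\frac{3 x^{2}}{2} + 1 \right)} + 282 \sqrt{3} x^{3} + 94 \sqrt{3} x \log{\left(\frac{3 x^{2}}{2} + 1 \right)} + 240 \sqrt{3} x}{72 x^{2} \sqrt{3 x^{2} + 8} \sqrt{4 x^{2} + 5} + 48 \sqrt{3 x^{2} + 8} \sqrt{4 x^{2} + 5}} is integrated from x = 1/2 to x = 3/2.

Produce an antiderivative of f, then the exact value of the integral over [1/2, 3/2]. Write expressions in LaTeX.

Since d/dx undoes antidifferentiation here, F'(x) = f(x) is required of F(x).
F(x) = \frac{\sqrt{\frac{x^{2}}{2} + \frac{4}{3}} \sqrt{2 x^{2} + \frac{5}{2}} \log{\left(\frac{3 x^{2}}{2} + 1 \right)}}{4} is an antiderivative of f.
Check: d/dx[\frac{\sqrt{\frac{x^{2}}{2} + \frac{4}{3}} \sqrt{2 x^{2} + \frac{5}{2}} \log{\left(\frac{3 x^{2}}{2} + 1 \right)}}{4}] = \frac{72 \sqrt{3} x^{5} \log{\left(\frac{3 x^{2}}{2} + 1 \right)} + 72 \sqrt{3} x^{5} + 189 \sqrt{3} x^{3} \log{\left(\frac{3 x^{2}}{2} + 1 \right)} + 282 \sqrt{3} x^{3} + 94 \sqrt{3} x \log{\left(\frac{3 x^{2}}{2} + 1 \right)} + 240 \sqrt{3} x}{72 x^{2} \sqrt{3 x^{2} + 8} \sqrt{4 x^{2} + 5} + 48 \sqrt{3 x^{2} + 8} \sqrt{4 x^{2} + 5}} = f(x).
F(3/2) = \frac{\sqrt{2478} \log{\left(\frac{35}{8} \right)}}{48}; F(1/2) = \frac{\sqrt{70} \log{\left(\frac{11}{8} \right)}}{16}.
Integral = F(3/2) - F(1/2) = - \frac{\sqrt{70} \log{\left(\frac{11}{8} \right)}}{16} + \frac{\sqrt{2478} \log{\left(\frac{35}{8} \right)}}{48}.

Antiderivative: F(x) = \frac{\sqrt{\frac{x^{2}}{2} + \frac{4}{3}} \sqrt{2 x^{2} + \frac{5}{2}} \log{\left(\frac{3 x^{2}}{2} + 1 \right)}}{4}; value = - \frac{\sqrt{70} \log{\left(\frac{11}{8} \right)}}{16} + \frac{\sqrt{2478} \log{\left(\frac{35}{8} \right)}}{48}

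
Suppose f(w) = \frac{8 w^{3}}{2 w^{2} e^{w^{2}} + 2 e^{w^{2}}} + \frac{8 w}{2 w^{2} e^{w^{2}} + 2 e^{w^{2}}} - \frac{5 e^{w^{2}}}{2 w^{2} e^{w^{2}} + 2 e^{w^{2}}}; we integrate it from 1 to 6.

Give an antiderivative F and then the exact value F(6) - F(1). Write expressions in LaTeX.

Antiderivative: F(w) = - \frac{5 \operatorname{atan}{\left(w \right)}}{2} - 2 e^{- w^{2}}; value = - \frac{5 \operatorname{atan}{\left(6 \right)}}{2} - \frac{2}{e^{36}} + \frac{2}{e} + \frac{5 \pi}{8}

The integrand splits into summands that can be handled one at a time.
F(w) = - \frac{5 \operatorname{atan}{\left(w \right)}}{2} - 2 e^{- w^{2}} is an antiderivative of f.
Check: d/dw[- \frac{5 \operatorname{atan}{\left(w \right)}}{2} - 2 e^{- w^{2}}] = \frac{8 w^{3} + 8 w - 5 e^{w^{2}}}{2 w^{2} e^{w^{2}} + 2 e^{w^{2}}}, which equals f(w).
F(6) = - \frac{5 \operatorname{atan}{\left(6 \right)}}{2} - \frac{2}{e^{36}}; F(1) = - \frac{5 \pi}{8} - \frac{2}{e}.
Integral = F(6) - F(1) = - \frac{5 \operatorname{atan}{\left(6 \right)}}{2} - \frac{2}{e^{36}} + \frac{2}{e} + \frac{5 \pi}{8}.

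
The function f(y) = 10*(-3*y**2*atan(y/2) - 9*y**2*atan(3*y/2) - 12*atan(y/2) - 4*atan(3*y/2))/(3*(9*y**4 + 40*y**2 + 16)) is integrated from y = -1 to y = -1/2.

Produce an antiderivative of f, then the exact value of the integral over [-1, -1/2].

Antiderivative: F(y) = -5*atan(y/2)*atan(3*y/2)/3; value = -5*atan(1/4)*atan(3/4)/3 + 5*atan(1/2)*atan(3/2)/3

f has the shape u'v + uv' for u = -5*atan(y/2)/3 and v = atan(3*y/2) — it is the derivative of the product u*v.
F(y) = -5*atan(y/2)*atan(3*y/2)/3 is an antiderivative of f.
Check: d/dy[-5*atan(y/2)*atan(3*y/2)/3] = (-30*y**2*atan(y/2) - 90*y**2*atan(3*y/2) - 120*atan(y/2) - 40*atan(3*y/2))/(27*y**4 + 120*y**2 + 48), which equals f(y).
F(-1/2) = -5*atan(1/4)*atan(3/4)/3; F(-1) = -5*atan(1/2)*atan(3/2)/3.
Integral = F(-1/2) - F(-1) = -5*atan(1/4)*atan(3/4)/3 + 5*atan(1/2)*atan(3/2)/3.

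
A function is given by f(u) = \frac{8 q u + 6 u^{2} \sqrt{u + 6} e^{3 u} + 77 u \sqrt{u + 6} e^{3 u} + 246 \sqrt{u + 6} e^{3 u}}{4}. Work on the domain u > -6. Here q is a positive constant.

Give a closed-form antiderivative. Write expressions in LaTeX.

An antiderivative is F(u) = q u^{2} + \frac{u^{2} \sqrt{u + 6} e^{3 u}}{2} + 6 u \sqrt{u + 6} e^{3 u} + 18 \sqrt{u + 6} e^{3 u}.

A first test for any F(u): its u-derivative must equal f(u) identically.
Check: d/du[q u^{2} + \frac{u^{2} \sqrt{u + 6} e^{3 u}}{2} + 6 u \sqrt{u + 6} e^{3 u} + 18 \sqrt{u + 6} e^{3 u}] = \frac{8 q u \sqrt{u + 6} + 6 u^{3} e^{3 u} + 113 u^{2} e^{3 u} + 708 u e^{3 u} + 1476 e^{3 u}}{4 \sqrt{u + 6}}, which equals f(u).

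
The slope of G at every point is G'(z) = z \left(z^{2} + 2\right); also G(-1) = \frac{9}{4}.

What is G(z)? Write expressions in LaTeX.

G(z) = \frac{z^{4}}{4} + z^{2} + 1

Any candidate G(z) must reproduce the stated G'(z) exactly.
A general antiderivative is \frac{z^{4}}{4} + z^{2} + C.
The condition gives C = \frac{9}{4} - (\frac{5}{4}) = 1.
So G(z) = \frac{z^{4}}{4} + z^{2} + 1.
Check: d/dz[\frac{z^{4}}{4} + z^{2} + 1] = z^{3} + 2 z, which equals G'(z).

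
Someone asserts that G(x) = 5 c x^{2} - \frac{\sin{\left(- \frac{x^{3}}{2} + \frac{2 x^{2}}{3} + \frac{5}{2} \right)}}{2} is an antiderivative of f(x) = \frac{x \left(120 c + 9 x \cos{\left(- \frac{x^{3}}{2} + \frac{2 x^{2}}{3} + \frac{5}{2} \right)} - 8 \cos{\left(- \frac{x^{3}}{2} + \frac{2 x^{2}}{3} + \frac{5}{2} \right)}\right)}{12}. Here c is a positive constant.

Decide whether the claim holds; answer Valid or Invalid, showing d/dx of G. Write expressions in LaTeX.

Valid. The derivative of G reproduces f.

d/dx[G] = 10 c x + \frac{3 x^{2} \cos{\left(- \frac{x^{3}}{2} + \frac{2 x^{2}}{3} + \frac{5}{2} \right)}}{4} - \frac{2 x \cos{\left(- \frac{x^{3}}{2} + \frac{2 x^{2}}{3} + \frac{5}{2} \right)}}{3}
This equals f(x) exactly, so the claim holds.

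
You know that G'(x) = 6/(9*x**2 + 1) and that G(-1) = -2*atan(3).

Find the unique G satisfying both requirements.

Since d/dx undoes antidifferentiation here, G(x) must give back the stated G'(x).
A general antiderivative is 2*atan(3*x) + C.
The condition gives C = -2*atan(3) - (-2*atan(3)) = 0.
So G(x) = 2*atan(3*x).
Check: d/dx[2*atan(3*x)] = 6/(9*x**2 + 1) = G'(x).

G(x) = 2*atan(3*x)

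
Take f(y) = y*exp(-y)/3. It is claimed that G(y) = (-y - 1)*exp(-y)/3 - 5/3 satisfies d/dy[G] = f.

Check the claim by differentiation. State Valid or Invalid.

Valid - differentiating G returns exactly f.

d/dy[G] = y*exp(-y)/3
This equals f(y) exactly, so the claim holds.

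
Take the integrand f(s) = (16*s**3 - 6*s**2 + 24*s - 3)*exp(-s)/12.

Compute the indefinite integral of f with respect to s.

f has the shape u'v + uv' for u = -4*s**3/3 - 7*s**2/2 - 9*s - 35/4 and v = exp(-s) — it is the derivative of the product u*v.
Check: d/ds[(-16*s**3 - 42*s**2 - 108*s - 105)*exp(-s)/12] = (16*s**3 - 6*s**2 + 24*s - 3)*exp(-s)/12 = f(s).

F(s) = (-16*s**3 - 42*s**2 - 108*s - 105)*exp(-s)/12 + C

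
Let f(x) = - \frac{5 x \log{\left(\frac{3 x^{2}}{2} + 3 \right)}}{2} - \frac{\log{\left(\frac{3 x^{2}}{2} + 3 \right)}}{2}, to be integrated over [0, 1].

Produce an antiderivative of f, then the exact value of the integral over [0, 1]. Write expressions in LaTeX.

Integrate term by term and add the pieces.
F(x) = \frac{5 x^{2}}{4} + x + \left(- \frac{5 x^{2}}{4} - \frac{x}{2}\right) \log{\left(\frac{3 x^{2}}{2} + 3 \right)} - \frac{5 \log{\left(x^{2} + 2 \right)}}{2} - \sqrt{2} \operatorname{atan}{\left(\frac{\sqrt{2} x}{2} \right)} is an antiderivative of f.
Check: d/dx[\frac{5 x^{2}}{4} + x + \left(- \frac{5 x^{2}}{4} - \frac{x}{2}\right) \log{\left(\frac{3 x^{2}}{2} + 3 \right)} - \frac{5 \log{\left(x^{2} + 2 \right)}}{2} - \sqrt{2} \operatorname{atan}{\left(\frac{\sqrt{2} x}{2} \right)}] = - \frac{5 x \log{\left(\frac{x^{2}}{2} + 1 \right)}}{2} - \frac{5 x \log{\left(3 \right)}}{2} - \frac{\log{\left(\frac{x^{2}}{2} + 1 \right)}}{2} - \frac{\log{\left(3 \right)}}{2}, which equals f(x).
F(1) = - \frac{5 \log{\left(3 \right)}}{2} - \frac{7 \log{\left(\frac{9}{2} \right)}}{4} - \sqrt{2} \operatorname{atan}{\left(\frac{\sqrt{2}}{2} \right)} + \frac{9}{4}; F(0) = - \frac{5 \log{\left(2 \right)}}{2}.
Integral = F(1) - F(0) = - \frac{5 \log{\left(3 \right)}}{2} - \frac{7 \log{\left(\frac{9}{2} \right)}}{4} - \sqrt{2} \operatorname{atan}{\left(\frac{\sqrt{2}}{2} \right)} + \frac{5 \log{\left(2 \right)}}{2} + \frac{9}{4}.

Antiderivative: F(x) = \frac{5 x^{2}}{4} + x + \left(- \frac{5 x^{2}}{4} - \frac{x}{2}\right) \log{\left(\frac{3 x^{2}}{2} + 3 \right)} - \frac{5 \log{\left(x^{2} + 2 \right)}}{2} - \sqrt{2} \operatorname{atan}{\left(\frac{\sqrt{2} x}{2} \right)}; value = - \frac{5 \log{\left(3 \right)}}{2} - \frac{7 \log{\left(\frac{9}{2} \right)}}{4} - \sqrt{2} \operatorname{atan}{\left(\frac{\sqrt{2}}{2} \right)} + \frac{5 \log{\left(2 \right)}}{2} + \frac{9}{4}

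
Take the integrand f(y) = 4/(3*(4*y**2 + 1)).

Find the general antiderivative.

Whatever form F(y) takes, F'(y) = f(y) is non-negotiable.
Check: d/dy[2*atan(2*y)/3] = 4/(12*y**2 + 3), which equals f(y).

F(y) = 2*atan(2*y)/3 + C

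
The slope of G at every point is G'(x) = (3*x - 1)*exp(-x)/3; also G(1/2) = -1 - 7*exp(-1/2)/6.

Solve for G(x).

G(x) = (-3*x - 2)*exp(-x)/3 - 1

Recognize the product-rule pattern: G'(x) = u'v + uv' with u = -x - 2/3, v = exp(-x), so integration by parts undoes it.
A general antiderivative is (-3*x - 2)*exp(-x)/3 + C.
The condition gives C = -1 - 7*exp(-1/2)/6 - (-7*exp(-1/2)/6) = -1.
So G(x) = (-3*x - 2)*exp(-x)/3 - 1.
Check: d/dx[(-3*x - 2)*exp(-x)/3 - 1] = (3*x - 1)*exp(-x)/3 = G'(x).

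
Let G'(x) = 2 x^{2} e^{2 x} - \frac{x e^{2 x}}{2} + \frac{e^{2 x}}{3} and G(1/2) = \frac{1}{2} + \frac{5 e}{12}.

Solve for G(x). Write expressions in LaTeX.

G(x) = x^{2} e^{2 x} - \frac{5 x e^{2 x}}{4} + \frac{19 e^{2 x}}{24} + \frac{1}{2}

G'(x) has the shape u'v + uv' for u = x^{2} - \frac{5 x}{4} + \frac{19}{24} and v = e^{2 x} — it is the derivative of the product u*v.
A general antiderivative is \frac{\left(24 x^{2} - 30 x + 19\right) e^{2 x}}{24} + C.
The condition gives C = \frac{1}{2} + \frac{5 e}{12} - (\frac{5 e}{12}) = \frac{1}{2}.
So G(x) = x^{2} e^{2 x} - \frac{5 x e^{2 x}}{4} + \frac{19 e^{2 x}}{24} + \frac{1}{2}.
Check: d/dx[x^{2} e^{2 x} - \frac{5 x e^{2 x}}{4} + \frac{19 e^{2 x}}{24} + \frac{1}{2}] = 2 x^{2} e^{2 x} - \frac{x e^{2 x}}{2} + \frac{e^{2 x}}{3} = G'(x).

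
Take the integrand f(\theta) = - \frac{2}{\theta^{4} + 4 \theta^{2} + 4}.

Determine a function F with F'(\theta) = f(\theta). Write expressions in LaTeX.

An antiderivative is F(\theta) = - \frac{2 \theta}{4 \theta^{2} + 8} - \frac{\sqrt{2} \operatorname{atan}{\left(\frac{\sqrt{2} \theta}{2} \right)}}{4}.

Whatever form F(\theta) takes, F'(\theta) = f(\theta) is non-negotiable.
Check: d/d\theta[- \frac{2 \theta}{4 \theta^{2} + 8} - \frac{\sqrt{2} \operatorname{atan}{\left(\frac{\sqrt{2} \theta}{2} \right)}}{4}] = - \frac{2}{\theta^{4} + 4 \theta^{2} + 4} = f(\theta).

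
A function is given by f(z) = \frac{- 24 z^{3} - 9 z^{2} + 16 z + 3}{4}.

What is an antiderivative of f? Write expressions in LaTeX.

A candidate is checked by its d/dz: the result must match f(z).
Check: d/dz[- \frac{3 z^{4}}{2} - \frac{3 z^{3}}{4} + 2 z^{2} + \frac{3 z}{4}] = - 6 z^{3} - \frac{9 z^{2}}{4} + 4 z + \frac{3}{4}, which equals f(z).

An antiderivative is F(z) = - \frac{3 z^{4}}{2} - \frac{3 z^{3}}{4} + 2 z^{2} + \frac{3 z}{4}.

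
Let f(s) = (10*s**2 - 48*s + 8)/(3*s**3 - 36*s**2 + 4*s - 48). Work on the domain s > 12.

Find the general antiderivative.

A first test for any F(s): its s-derivative must equal f(s) identically.
Check: d/ds[2*log(s/2 - 6) + 2*log(3*s**2 + 4)/3] = (10*s**2 - 48*s + 8)/(3*s**3 - 36*s**2 + 4*s - 48) = f(s).

F(s) = 2*log(s/2 - 6) + 2*log(3*s**2 + 4)/3 + C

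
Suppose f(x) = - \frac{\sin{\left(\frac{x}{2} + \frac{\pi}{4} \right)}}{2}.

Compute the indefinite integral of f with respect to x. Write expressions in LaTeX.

F(x) = \cos{\left(\frac{x}{2} + \frac{\pi}{4} \right)} + C

Check any antiderivative F(x) by computing F'(x) and comparing it with f(x).
Check: d/dx[\cos{\left(\frac{x}{2} + \frac{\pi}{4} \right)}] = - \frac{\sin{\left(\frac{x}{2} + \frac{\pi}{4} \right)}}{2} = f(x).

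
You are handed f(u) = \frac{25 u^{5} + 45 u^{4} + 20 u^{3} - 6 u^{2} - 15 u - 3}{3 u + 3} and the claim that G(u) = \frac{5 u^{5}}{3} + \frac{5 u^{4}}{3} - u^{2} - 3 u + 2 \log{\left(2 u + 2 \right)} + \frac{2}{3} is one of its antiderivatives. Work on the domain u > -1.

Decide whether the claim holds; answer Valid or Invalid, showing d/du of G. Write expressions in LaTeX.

d/du[G] = \frac{25 u^{5} + 45 u^{4} + 20 u^{3} - 6 u^{2} - 15 u - 3}{3 u + 3}
This equals f(u) exactly, so the claim holds.

Valid - the claim checks out under differentiation.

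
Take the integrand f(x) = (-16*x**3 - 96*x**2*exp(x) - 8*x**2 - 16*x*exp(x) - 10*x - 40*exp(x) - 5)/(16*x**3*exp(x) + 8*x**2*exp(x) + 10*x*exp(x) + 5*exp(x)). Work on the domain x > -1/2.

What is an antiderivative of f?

An antiderivative is F(x) = (-4*exp(x)*log(x + 1/2) - exp(x)*log(4*x**2 + 5/2) + 1)*exp(-x).

Since d/dx undoes antidifferentiation here, F'(x) = f(x) is required of F(x).
Check: d/dx[(-4*exp(x)*log(x + 1/2) - exp(x)*log(4*x**2 + 5/2) + 1)*exp(-x)] = (-16*x**3 - 96*x**2*exp(x) - 8*x**2 - 16*x*exp(x) - 10*x - 40*exp(x) - 5)/(16*x**3*exp(x) + 8*x**2*exp(x) + 10*x*exp(x) + 5*exp(x)) = f(x).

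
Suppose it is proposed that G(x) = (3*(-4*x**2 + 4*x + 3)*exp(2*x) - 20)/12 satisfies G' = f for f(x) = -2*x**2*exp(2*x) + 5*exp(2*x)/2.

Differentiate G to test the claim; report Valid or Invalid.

Valid. The derivative of G reproduces f.

d/dx[G] = -2*x**2*exp(2*x) + 5*exp(2*x)/2
This equals f(x) exactly, so the claim holds.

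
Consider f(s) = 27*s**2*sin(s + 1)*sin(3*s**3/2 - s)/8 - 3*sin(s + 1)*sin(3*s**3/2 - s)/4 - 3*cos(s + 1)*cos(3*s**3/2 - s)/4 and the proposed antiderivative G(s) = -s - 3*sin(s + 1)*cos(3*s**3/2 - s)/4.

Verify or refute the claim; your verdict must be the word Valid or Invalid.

Invalid: d/ds[G] - f = -1, which is not 0.

d/ds[G] = 27*s**2*sin(s + 1)*sin(3*s**3/2 - s)/8 - 3*sin(s + 1)*sin(3*s**3/2 - s)/4 - 3*cos(s + 1)*cos(3*s**3/2 - s)/4 - 1
d/ds[G] - f(s) = -1 != 0.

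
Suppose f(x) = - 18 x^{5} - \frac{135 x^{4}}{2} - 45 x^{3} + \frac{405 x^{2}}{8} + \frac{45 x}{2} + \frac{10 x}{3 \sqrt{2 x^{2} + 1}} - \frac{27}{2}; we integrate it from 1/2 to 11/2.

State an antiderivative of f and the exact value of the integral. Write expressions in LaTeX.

Integrate term by term and add the pieces.
F(x) = \frac{5 \sqrt{2 x^{2} + 1}}{3} + 3 \left(- x^{2} - \frac{3 x}{2} + 1\right)^{3} is an antiderivative of f.
Check: d/dx[\frac{5 \sqrt{2 x^{2} + 1}}{3} + 3 \left(- x^{2} - \frac{3 x}{2} + 1\right)^{3}] = \frac{- 432 x^{5} \sqrt{2 x^{2} + 1} - 1620 x^{4} \sqrt{2 x^{2} + 1} - 1080 x^{3} \sqrt{2 x^{2} + 1} + 1215 x^{2} \sqrt{2 x^{2} + 1} + 540 x \sqrt{2 x^{2} + 1} + 80 x - 324 \sqrt{2 x^{2} + 1}}{24 \sqrt{2 x^{2} + 1}}, which equals f(x).
F(11/2) = - \frac{1265625}{8} + \frac{5 \sqrt{246}}{6}; F(1/2) = \frac{5 \sqrt{6}}{6}.
Integral = F(11/2) - F(1/2) = - \frac{1265625}{8} - \frac{5 \sqrt{6}}{6} + \frac{5 \sqrt{246}}{6}.

Antiderivative: F(x) = \frac{5 \sqrt{2 x^{2} + 1}}{3} + 3 \left(- x^{2} - \frac{3 x}{2} + 1\right)^{3}; value = - \frac{1265625}{8} - \frac{5 \sqrt{6}}{6} + \frac{5 \sqrt{246}}{6}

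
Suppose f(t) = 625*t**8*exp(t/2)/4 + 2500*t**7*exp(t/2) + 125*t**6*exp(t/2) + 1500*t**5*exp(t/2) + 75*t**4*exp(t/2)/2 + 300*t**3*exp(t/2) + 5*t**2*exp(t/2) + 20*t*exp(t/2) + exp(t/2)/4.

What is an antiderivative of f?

Recognize the product-rule pattern: f = u'v + uv' with u = (-5*t**2 - 1)**4/2, v = exp(t/2), so integration by parts undoes it.
Check: d/dt[(5*t**2 + 1)**4*exp(t/2)/2] = 625*t**8*exp(t/2)/4 + 2500*t**7*exp(t/2) + 125*t**6*exp(t/2) + 1500*t**5*exp(t/2) + 75*t**4*exp(t/2)/2 + 300*t**3*exp(t/2) + 5*t**2*exp(t/2) + 20*t*exp(t/2) + exp(t/2)/4 = f(t).

An antiderivative is F(t) = (5*t**2 + 1)**4*exp(t/2)/2.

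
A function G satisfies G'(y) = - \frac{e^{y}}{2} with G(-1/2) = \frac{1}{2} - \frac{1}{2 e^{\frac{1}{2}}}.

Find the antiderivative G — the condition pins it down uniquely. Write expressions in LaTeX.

G(y) = \frac{1}{2} - \frac{e^{y}}{2}

The proposed G(y) is checked by its d/dy: the result must match the given G'(y).
A general antiderivative is - \frac{e^{y}}{2} + C.
The condition gives C = \frac{1}{2} - \frac{1}{2 e^{\frac{1}{2}}} - (- \frac{1}{2 e^{\frac{1}{2}}}) = \frac{1}{2}.
So G(y) = \frac{1}{2} - \frac{e^{y}}{2}.
Check: d/dy[\frac{1}{2} - \frac{e^{y}}{2}] = - \frac{e^{y}}{2} = G'(y).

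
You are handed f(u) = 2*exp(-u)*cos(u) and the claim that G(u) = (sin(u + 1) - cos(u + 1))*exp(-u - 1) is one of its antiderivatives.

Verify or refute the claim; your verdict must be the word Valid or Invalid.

Invalid: d/du[G] - f = (-2*exp(1)*cos(u) + 2*cos(u + 1))*exp(-1)*exp(-u), which is not 0.

d/du[G] = 2*exp(-1)*exp(-u)*cos(u + 1)
d/du[G] - f(u) = (-2*exp(1)*cos(u) + 2*cos(u + 1))*exp(-1)*exp(-u) != 0.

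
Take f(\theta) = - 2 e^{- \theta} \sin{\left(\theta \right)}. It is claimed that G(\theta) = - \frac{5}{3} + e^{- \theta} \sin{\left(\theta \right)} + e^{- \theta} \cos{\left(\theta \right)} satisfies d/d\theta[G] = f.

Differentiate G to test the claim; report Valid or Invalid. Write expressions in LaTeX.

d/d\theta[G] = - 2 e^{- \theta} \sin{\left(\theta \right)}
This equals f(\theta) exactly, so the claim holds.

Valid - the claim checks out under differentiation.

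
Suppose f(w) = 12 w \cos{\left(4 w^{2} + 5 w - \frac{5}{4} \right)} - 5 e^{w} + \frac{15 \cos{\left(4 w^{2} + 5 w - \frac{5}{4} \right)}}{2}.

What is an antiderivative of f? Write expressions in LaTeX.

Integrate term by term and add the pieces.
Check: d/dw[- 5 e^{w} + \frac{3 \sin{\left(4 w^{2} + 5 w - \frac{5}{4} \right)}}{2}] = 12 w \cos{\left(4 w^{2} + 5 w - \frac{5}{4} \right)} - 5 e^{w} + \frac{15 \cos{\left(4 w^{2} + 5 w - \frac{5}{4} \right)}}{2} = f(w).

An antiderivative is F(w) = - 5 e^{w} + \frac{3 \sin{\left(4 w^{2} + 5 w - \frac{5}{4} \right)}}{2}.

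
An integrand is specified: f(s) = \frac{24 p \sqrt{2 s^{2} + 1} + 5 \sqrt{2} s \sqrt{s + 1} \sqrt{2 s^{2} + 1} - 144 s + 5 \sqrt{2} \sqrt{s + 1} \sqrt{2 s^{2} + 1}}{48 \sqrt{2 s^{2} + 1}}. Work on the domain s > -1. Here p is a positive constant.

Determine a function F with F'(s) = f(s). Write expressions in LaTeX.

Recover f(s) by differentiating a candidate F(s); any mismatch rules it out.
Check: d/ds[\frac{p s}{2} + \frac{\left(\frac{s}{2} + \frac{1}{2}\right)^{\frac{5}{2}}}{3} - \frac{3 \sqrt{2 s^{2} + 1}}{2}] = \frac{24 p \sqrt{2 s^{2} + 1} + 5 \sqrt{2} s \sqrt{s + 1} \sqrt{2 s^{2} + 1} - 144 s + 5 \sqrt{2} \sqrt{s + 1} \sqrt{2 s^{2} + 1}}{48 \sqrt{2 s^{2} + 1}} = f(s).

An antiderivative is F(s) = \frac{p s}{2} + \frac{\left(\frac{s}{2} + \frac{1}{2}\right)^{\frac{5}{2}}}{3} - \frac{3 \sqrt{2 s^{2} + 1}}{2}.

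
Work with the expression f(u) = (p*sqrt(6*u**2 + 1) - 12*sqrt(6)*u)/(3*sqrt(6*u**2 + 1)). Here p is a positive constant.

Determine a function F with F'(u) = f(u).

An antiderivative is F(u) = (p*u - 2*sqrt(6)*sqrt(6*u**2 + 1))/3.

Whatever form F(u) takes, F'(u) = f(u) is non-negotiable.
Check: d/du[(p*u - 2*sqrt(6)*sqrt(6*u**2 + 1))/3] = (p*sqrt(6*u**2 + 1) - 12*sqrt(6)*u)/(3*sqrt(6*u**2 + 1)) = f(u).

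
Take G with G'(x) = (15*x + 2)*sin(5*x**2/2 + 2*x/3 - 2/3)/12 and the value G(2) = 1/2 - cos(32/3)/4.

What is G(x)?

G(x) = 1/2 - cos(5*x**2/2 + 2*x/3 - 2/3)/4

G'(x) matches the chain-rule pattern g'(h)*h' with inner function h(x) = 5*x**2/2 + 2*x/3 - 2/3; substituting u = h(x) collapses the integral.
A general antiderivative is -cos(5*x**2/2 + 2*x/3 - 2/3)/4 + C.
The condition gives C = 1/2 - cos(32/3)/4 - (-cos(32/3)/4) = 1/2.
So G(x) = 1/2 - cos(5*x**2/2 + 2*x/3 - 2/3)/4.
Check: d/dx[1/2 - cos(5*x**2/2 + 2*x/3 - 2/3)/4] = 5*x*sin(5*x**2/2 + 2*x/3 - 2/3)/4 + sin(5*x**2/2 + 2*x/3 - 2/3)/6, which equals G'(x).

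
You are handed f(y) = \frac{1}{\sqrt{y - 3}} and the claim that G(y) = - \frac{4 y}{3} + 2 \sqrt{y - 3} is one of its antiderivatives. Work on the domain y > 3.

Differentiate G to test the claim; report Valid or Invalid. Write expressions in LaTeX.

Invalid: d/dy[G] - f = - \frac{4}{3}, which is not 0.

d/dy[G] = \frac{3 - 4 \sqrt{y - 3}}{3 \sqrt{y - 3}}
d/dy[G] - f(y) = - \frac{4}{3} != 0.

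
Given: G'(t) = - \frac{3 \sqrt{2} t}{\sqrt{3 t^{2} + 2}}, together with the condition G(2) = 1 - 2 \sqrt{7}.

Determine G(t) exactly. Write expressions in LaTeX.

G(t) = - \sqrt{2} \sqrt{3 t^{2} + 2} + 1

The substitution u = \frac{3 t^{2}}{2} + 1 works: G'(t) is exactly (dG/du)*(du/dt) for that inner function.
A general antiderivative is - 2 \sqrt{\frac{3 t^{2}}{2} + 1} + C.
The condition gives C = 1 - 2 \sqrt{7} - (- 2 \sqrt{7}) = 1.
So G(t) = - \sqrt{2} \sqrt{3 t^{2} + 2} + 1.
Check: d/dt[- \sqrt{2} \sqrt{3 t^{2} + 2} + 1] = - \frac{3 \sqrt{2} t}{\sqrt{3 t^{2} + 2}} = G'(t).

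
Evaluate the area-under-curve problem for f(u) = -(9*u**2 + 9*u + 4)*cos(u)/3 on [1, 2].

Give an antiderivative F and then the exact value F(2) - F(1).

A first test for any F(u): its u-derivative must equal f(u) identically.
F(u) = -(9*u**2*sin(u) + 9*u*sin(u) + 18*u*cos(u) - 14*sin(u) + 9*cos(u))/3 is an antiderivative of f.
Check: d/du[-(9*u**2*sin(u) + 9*u*sin(u) + 18*u*cos(u) - 14*sin(u) + 9*cos(u))/3] = -3*u**2*cos(u) - 3*u*cos(u) - 4*cos(u)/3, which equals f(u).
F(2) = -40*sin(2)/3 - 15*cos(2); F(1) = -9*cos(1) - 4*sin(1)/3.
Integral = F(2) - F(1) = -40*sin(2)/3 + 4*sin(1)/3 + 9*cos(1) - 15*cos(2).

Antiderivative: F(u) = -(9*u**2*sin(u) + 9*u*sin(u) + 18*u*cos(u) - 14*sin(u) + 9*cos(u))/3; value = -40*sin(2)/3 + 4*sin(1)/3 + 9*cos(1) - 15*cos(2)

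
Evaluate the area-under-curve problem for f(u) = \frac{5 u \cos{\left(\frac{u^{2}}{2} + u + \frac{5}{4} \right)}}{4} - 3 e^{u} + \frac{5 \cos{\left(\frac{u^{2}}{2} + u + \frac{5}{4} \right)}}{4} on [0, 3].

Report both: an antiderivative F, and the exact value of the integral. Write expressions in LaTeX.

The integrand splits into summands that can be handled one at a time.
F(u) = - 3 e^{u} + \frac{5 \sin{\left(\frac{u^{2}}{2} + u + \frac{5}{4} \right)}}{4} is an antiderivative of f.
Check: d/du[- 3 e^{u} + \frac{5 \sin{\left(\frac{u^{2}}{2} + u + \frac{5}{4} \right)}}{4}] = \frac{5 u \cos{\left(\frac{u^{2}}{2} + u + \frac{5}{4} \right)}}{4} - 3 e^{u} + \frac{5 \cos{\left(\frac{u^{2}}{2} + u + \frac{5}{4} \right)}}{4} = f(u).
F(3) = - 3 e^{3} + \frac{5 \sin{\left(\frac{35}{4} \right)}}{4}; F(0) = -3 + \frac{5 \sin{\left(\frac{5}{4} \right)}}{4}.
Integral = F(3) - F(0) = - 3 e^{3} - \frac{5 \sin{\left(\frac{5}{4} \right)}}{4} + \frac{5 \sin{\left(\frac{35}{4} \right)}}{4} + 3.

Antiderivative: F(u) = - 3 e^{u} + \frac{5 \sin{\left(\frac{u^{2}}{2} + u + \frac{5}{4} \right)}}{4}; value = - 3 e^{3} - \frac{5 \sin{\left(\frac{5}{4} \right)}}{4} + \frac{5 \sin{\left(\frac{35}{4} \right)}}{4} + 3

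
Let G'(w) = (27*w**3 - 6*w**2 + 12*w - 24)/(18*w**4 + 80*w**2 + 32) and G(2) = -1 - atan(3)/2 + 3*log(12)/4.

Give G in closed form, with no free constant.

G(w) = 3*log(w**2/2 + 2)/4 - atan(3*w/2)/2 - 1 + 3*log(3)/4

Recover the given G'(w) by differentiating a candidate G(w); any mismatch rules it out.
A general antiderivative is 3*log(3*w**2/2 + 6)/4 - atan(3*w/2)/2 + C.
The condition gives C = -1 - atan(3)/2 + 3*log(12)/4 - (-atan(3)/2 + 3*log(12)/4) = -1.
So G(w) = 3*log(w**2/2 + 2)/4 - atan(3*w/2)/2 - 1 + 3*log(3)/4.
Check: d/dw[3*log(w**2/2 + 2)/4 - atan(3*w/2)/2 - 1 + 3*log(3)/4] = (27*w**3 - 6*w**2 + 12*w - 24)/(18*w**4 + 80*w**2 + 32) = G'(w).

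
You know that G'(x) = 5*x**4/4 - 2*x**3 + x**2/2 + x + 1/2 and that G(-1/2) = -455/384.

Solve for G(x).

G(x) = (3*x**5 - 6*x**4 + 2*x**3 + 6*x**2 + 6*x - 12)/12

The integrand splits into summands that can be handled one at a time.
A general antiderivative is x**5/4 - x**4/2 + x**3/6 + x**2/2 + x/2 + C.
The condition gives C = -455/384 - (-71/384) = -1.
So G(x) = (3*x**5 - 6*x**4 + 2*x**3 + 6*x**2 + 6*x - 12)/12.
Check: d/dx[(3*x**5 - 6*x**4 + 2*x**3 + 6*x**2 + 6*x - 12)/12] = 5*x**4/4 - 2*x**3 + x**2/2 + x + 1/2 = G'(x).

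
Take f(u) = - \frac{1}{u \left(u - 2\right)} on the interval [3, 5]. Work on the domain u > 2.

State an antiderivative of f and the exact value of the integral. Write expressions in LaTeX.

Antiderivative: F(u) = \frac{\log{\left(u \right)}}{2} - \frac{\log{\left(u - 2 \right)}}{2}; value = - \log{\left(3 \right)} + \frac{\log{\left(5 \right)}}{2}

Factor the denominator (u \left(u - 2\right)) and decompose: f = - \frac{1}{2 \left(u - 2\right)} + \frac{1}{2 u}; each piece integrates to a log, atan, or power term.
F(u) = \frac{\log{\left(u \right)}}{2} - \frac{\log{\left(u - 2 \right)}}{2} is an antiderivative of f.
Check: d/du[\frac{\log{\left(u \right)}}{2} - \frac{\log{\left(u - 2 \right)}}{2}] = - \frac{1}{u^{2} - 2 u}, which equals f(u).
F(5) = - \frac{\log{\left(3 \right)}}{2} + \frac{\log{\left(5 \right)}}{2}; F(3) = \frac{\log{\left(3 \right)}}{2}.
Integral = F(5) - F(3) = - \log{\left(3 \right)} + \frac{\log{\left(5 \right)}}{2}.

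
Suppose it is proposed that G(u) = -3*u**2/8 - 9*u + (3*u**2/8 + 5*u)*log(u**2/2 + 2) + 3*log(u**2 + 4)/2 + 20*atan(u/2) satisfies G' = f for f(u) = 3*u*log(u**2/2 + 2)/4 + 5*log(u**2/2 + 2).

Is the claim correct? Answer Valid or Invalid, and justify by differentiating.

d/du[G] = 3*u*log(u**2/2 + 2)/4 + 5*log(u**2/2 + 2) + 1
d/du[G] - f(u) = 1 != 0.

Invalid: d/du[G] - f = 1, which is not 0.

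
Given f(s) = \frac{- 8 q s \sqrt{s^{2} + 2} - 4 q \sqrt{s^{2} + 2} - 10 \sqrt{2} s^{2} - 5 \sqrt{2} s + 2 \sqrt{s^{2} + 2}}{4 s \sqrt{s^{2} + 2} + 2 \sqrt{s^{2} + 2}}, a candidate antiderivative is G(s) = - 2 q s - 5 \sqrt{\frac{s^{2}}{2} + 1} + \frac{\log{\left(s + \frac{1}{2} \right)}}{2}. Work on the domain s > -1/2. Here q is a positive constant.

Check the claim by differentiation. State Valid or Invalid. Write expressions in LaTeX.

d/ds[G] = \frac{- 8 q s \sqrt{s^{2} + 2} - 4 q \sqrt{s^{2} + 2} - 10 \sqrt{2} s^{2} - 5 \sqrt{2} s + 2 \sqrt{s^{2} + 2}}{4 s \sqrt{s^{2} + 2} + 2 \sqrt{s^{2} + 2}}
This equals f(s) exactly, so the claim holds.

Valid. The derivative of G reproduces f.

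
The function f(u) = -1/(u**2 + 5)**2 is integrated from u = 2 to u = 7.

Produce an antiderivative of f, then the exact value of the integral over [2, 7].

For F(u) to be correct the identity F'(u) - f(u) = 0 must hold.
F(u) = (-5*u - sqrt(5)*(u**2 + 5)*atan(sqrt(5)*u/5))/(50*(u**2 + 5)) is an antiderivative of f.
Check: d/du[(-5*u - sqrt(5)*(u**2 + 5)*atan(sqrt(5)*u/5))/(50*(u**2 + 5))] = -1/(u**4 + 10*u**2 + 25), which equals f(u).
F(7) = -sqrt(5)*atan(7*sqrt(5)/5)/50 - 7/540; F(2) = -sqrt(5)*atan(2*sqrt(5)/5)/50 - 1/45.
Integral = F(7) - F(2) = -sqrt(5)*atan(7*sqrt(5)/5)/50 + 1/108 + sqrt(5)*atan(2*sqrt(5)/5)/50.

Antiderivative: F(u) = (-5*u - sqrt(5)*(u**2 + 5)*atan(sqrt(5)*u/5))/(50*(u**2 + 5)); value = -sqrt(5)*atan(7*sqrt(5)/5)/50 + 1/108 + sqrt(5)*atan(2*sqrt(5)/5)/50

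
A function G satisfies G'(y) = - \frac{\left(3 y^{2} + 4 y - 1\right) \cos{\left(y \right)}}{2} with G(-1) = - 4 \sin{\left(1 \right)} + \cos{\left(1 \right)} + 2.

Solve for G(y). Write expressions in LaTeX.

G(y) = - \frac{3 y^{2} \sin{\left(y \right)}}{2} - 2 y \sin{\left(y \right)} - 3 y \cos{\left(y \right)} + \frac{7 \sin{\left(y \right)}}{2} - 2 \cos{\left(y \right)} + 2

The proposed G(y) is checked by its d/dy: the result must match the given G'(y).
A general antiderivative is - \frac{3 y^{2} \sin{\left(y \right)}}{2} - 2 y \sin{\left(y \right)} - 3 y \cos{\left(y \right)} + \frac{7 \sin{\left(y \right)}}{2} - 2 \cos{\left(y \right)} + C.
The condition gives C = - 4 \sin{\left(1 \right)} + \cos{\left(1 \right)} + 2 - (- 4 \sin{\left(1 \right)} + \cos{\left(1 \right)}) = 2.
So G(y) = - \frac{3 y^{2} \sin{\left(y \right)}}{2} - 2 y \sin{\left(y \right)} - 3 y \cos{\left(y \right)} + \frac{7 \sin{\left(y \right)}}{2} - 2 \cos{\left(y \right)} + 2.
Check: d/dy[- \frac{3 y^{2} \sin{\left(y \right)}}{2} - 2 y \sin{\left(y \right)} - 3 y \cos{\left(y \right)} + \frac{7 \sin{\left(y \right)}}{2} - 2 \cos{\left(y \right)} + 2] = - \frac{3 y^{2} \cos{\left(y \right)}}{2} - 2 y \cos{\left(y \right)} + \frac{\cos{\left(y \right)}}{2}, which equals G'(y).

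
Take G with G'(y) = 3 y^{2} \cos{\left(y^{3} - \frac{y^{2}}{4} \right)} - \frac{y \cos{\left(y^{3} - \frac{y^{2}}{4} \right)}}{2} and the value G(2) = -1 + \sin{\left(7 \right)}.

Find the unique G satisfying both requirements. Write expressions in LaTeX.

G'(y) matches the chain-rule pattern g'(h)*h' with inner function h(y) = y^{3} - \frac{y^{2}}{4}; substituting u = h(y) collapses the integral.
A general antiderivative is \sin{\left(y^{3} - \frac{y^{2}}{4} \right)} + C.
The condition gives C = -1 + \sin{\left(7 \right)} - (\sin{\left(7 \right)}) = -1.
So G(y) = \sin{\left(y^{3} - \frac{y^{2}}{4} \right)} - 1.
Check: d/dy[\sin{\left(y^{3} - \frac{y^{2}}{4} \right)} - 1] = 3 y^{2} \cos{\left(y^{3} - \frac{y^{2}}{4} \right)} - \frac{y \cos{\left(y^{3} - \frac{y^{2}}{4} \right)}}{2} = G'(y).

G(y) = \sin{\left(y^{3} - \frac{y^{2}}{4} \right)} - 1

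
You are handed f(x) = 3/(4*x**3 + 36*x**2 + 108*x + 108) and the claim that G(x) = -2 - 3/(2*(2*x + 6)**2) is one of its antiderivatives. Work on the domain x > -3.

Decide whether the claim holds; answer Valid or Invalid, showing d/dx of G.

Valid - the claim checks out under differentiation.

d/dx[G] = 3/(4*x**3 + 36*x**2 + 108*x + 108)
This equals f(x) exactly, so the claim holds.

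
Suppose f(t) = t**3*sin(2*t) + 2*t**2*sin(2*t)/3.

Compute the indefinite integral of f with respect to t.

F(t) = -t**3*cos(2*t)/2 + 3*t**2*sin(2*t)/4 - t**2*cos(2*t)/3 + t*sin(2*t)/3 + 3*t*cos(2*t)/4 - 3*sin(2*t)/8 + cos(2*t)/6 + C

The integrand splits into summands that can be handled one at a time.
Check: d/dt[-t**3*cos(2*t)/2 + 3*t**2*sin(2*t)/4 - t**2*cos(2*t)/3 + t*sin(2*t)/3 + 3*t*cos(2*t)/4 - 3*sin(2*t)/8 + cos(2*t)/6] = t**3*sin(2*t) + 2*t**2*sin(2*t)/3 = f(t).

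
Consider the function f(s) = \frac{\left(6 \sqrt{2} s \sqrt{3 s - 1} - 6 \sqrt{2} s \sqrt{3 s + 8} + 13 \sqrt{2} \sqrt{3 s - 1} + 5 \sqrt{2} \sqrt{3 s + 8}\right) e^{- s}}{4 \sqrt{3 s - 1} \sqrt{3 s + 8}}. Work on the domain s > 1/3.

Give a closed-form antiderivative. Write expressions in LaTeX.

f has the shape u'v + uv' for u = \sqrt{\frac{3 s}{2} - \frac{1}{2}} - \sqrt{\frac{3 s}{2} + 4} and v = e^{- s} — it is the derivative of the product u*v.
Check: d/ds[\left(\sqrt{\frac{3 s}{2} - \frac{1}{2}} - \sqrt{\frac{3 s}{2} + 4}\right) e^{- s}] = \frac{\sqrt{2} \left(6 s \sqrt{3 s - 1} - 6 s \sqrt{3 s + 8} + 13 \sqrt{3 s - 1} + 5 \sqrt{3 s + 8}\right) e^{- s}}{4 \sqrt{3 s - 1} \sqrt{3 s + 8}}, which equals f(s).

An antiderivative is F(s) = \left(\sqrt{\frac{3 s}{2} - \frac{1}{2}} - \sqrt{\frac{3 s}{2} + 4}\right) e^{- s}.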